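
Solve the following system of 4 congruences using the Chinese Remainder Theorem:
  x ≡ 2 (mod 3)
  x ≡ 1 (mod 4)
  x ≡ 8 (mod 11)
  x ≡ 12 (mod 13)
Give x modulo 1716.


Product of moduli M = 3 · 4 · 11 · 13 = 1716.
Merge one congruence at a time:
  Start: x ≡ 2 (mod 3).
  Combine with x ≡ 1 (mod 4); new modulus lcm = 12.
    Write x = 2 + 3·t and substitute into x ≡ 1 (mod 4): 3·t ≡ 1 − 2 = -1 (mod 4).
    Reduce coefficients mod 4: 3·t ≡ 3 (mod 4).
    The inverse of 3 mod 4 is 3 (since 3·3 = 9 = 2·4 + 1), so t ≡ 3·3 = 9 ≡ 1 (mod 4).
    Then x = 2 + 3·1 = 5, valid modulo lcm(3, 4) = 12: x ≡ 5 (mod 12).
  Combine with x ≡ 8 (mod 11); new modulus lcm = 132.
    Write x = 5 + 12·t and substitute into x ≡ 8 (mod 11): 12·t ≡ 8 − 5 = 3 (mod 11).
    Reduce coefficients mod 11: 1·t ≡ 3 (mod 11).
    So t ≡ 3 (mod 11).
    Then x = 5 + 12·3 = 41, valid modulo lcm(12, 11) = 132: x ≡ 41 (mod 132).
  Combine with x ≡ 12 (mod 13); new modulus lcm = 1716.
    Write x = 41 + 132·t and substitute into x ≡ 12 (mod 13): 132·t ≡ 12 − 41 = -29 (mod 13).
    Reduce coefficients mod 13: 2·t ≡ 10 (mod 13).
    The inverse of 2 mod 13 is 7 (since 2·7 = 14 = 1·13 + 1), so t ≡ 7·10 = 70 ≡ 5 (mod 13).
    Then x = 41 + 132·5 = 701, valid modulo lcm(132, 13) = 1716: x ≡ 701 (mod 1716).
Verify against each original: 701 mod 3 = 2, 701 mod 4 = 1, 701 mod 11 = 8, 701 mod 13 = 12.

x ≡ 701 (mod 1716).


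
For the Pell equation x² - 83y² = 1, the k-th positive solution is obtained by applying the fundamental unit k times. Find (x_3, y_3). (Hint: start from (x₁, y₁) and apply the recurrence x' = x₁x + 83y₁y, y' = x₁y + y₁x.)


Step 1: Find the fundamental solution (x₁, y₁) of x² - 83y² = 1.
  Expand √83 as a continued fraction. a₀ = ⌊√83⌋ = 9; iterate m_{k+1} = d_k·a_k − m_k, d_{k+1} = (83 − m_{k+1}²)/d_k, a_{k+1} = ⌊(a₀ + m_{k+1})/d_{k+1}⌋ (starting m₀ = 0, d₀ = 1), with convergents p_k = a_k·p_{k-1} + p_{k-2}, q_k = a_k·q_{k-1} + q_{k-2} (p₋₁ = 1, q₋₁ = 0):
  k = 0: a₀ = 9; p₀/q₀ = 9/1; p₀² − 83·q₀² = 81 − 83 = -2.
  k = 1: m = 9, d = 2, a = ⌊(9 + 9)/2⌋ = 9; p/q = (9·9 + 1)/(9·1 + 0) = 82/9; p² − 83·q² = 6724 − 6723 = 1.
  The first convergent with p² − 83·q² = 1 gives the fundamental solution (x₁, y₁) = (82, 9).
Step 2: Apply the recurrence (x_{n+1}, y_{n+1}) = (x₁x_n + 83y₁y_n, x₁y_n + y₁x_n) repeatedly.
  From (x_1, y_1) = (82, 9): x_2 = 82·82 + 83·9·9 = 13447; y_2 = 82·9 + 9·82 = 1476.
  From (x_2, y_2) = (13447, 1476): x_3 = 82·13447 + 83·9·1476 = 2205226; y_3 = 82·1476 + 9·13447 = 242055.
Step 3: Verify x_3² - 83·y_3² = 4863021711076 - 4863021711075 = 1 (should be 1). ✓

(x_1, y_1) = (82, 9); (x_3, y_3) = (2205226, 242055).


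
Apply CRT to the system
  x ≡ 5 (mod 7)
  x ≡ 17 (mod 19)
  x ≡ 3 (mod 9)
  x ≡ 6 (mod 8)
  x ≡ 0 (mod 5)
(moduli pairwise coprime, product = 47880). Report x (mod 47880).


Product of moduli M = 7 · 19 · 9 · 8 · 5 = 47880.
Merge one congruence at a time:
  Start: x ≡ 5 (mod 7).
  Combine with x ≡ 17 (mod 19); new modulus lcm = 133.
    Write x = 5 + 7·t and substitute into x ≡ 17 (mod 19): 7·t ≡ 17 − 5 = 12 (mod 19).
    The inverse of 7 mod 19 is 11 (since 7·11 = 77 = 4·19 + 1), so t ≡ 11·12 = 132 ≡ 18 (mod 19).
    Then x = 5 + 7·18 = 131, valid modulo lcm(7, 19) = 133: x ≡ 131 (mod 133).
  Combine with x ≡ 3 (mod 9); new modulus lcm = 1197.
    Write x = 131 + 133·t and substitute into x ≡ 3 (mod 9): 133·t ≡ 3 − 131 = -128 (mod 9).
    Reduce coefficients mod 9: 7·t ≡ 7 (mod 9).
    The inverse of 7 mod 9 is 4 (since 7·4 = 28 = 3·9 + 1), so t ≡ 4·7 = 28 ≡ 1 (mod 9).
    Then x = 131 + 133·1 = 264, valid modulo lcm(133, 9) = 1197: x ≡ 264 (mod 1197).
  Combine with x ≡ 6 (mod 8); new modulus lcm = 9576.
    Write x = 264 + 1197·t and substitute into x ≡ 6 (mod 8): 1197·t ≡ 6 − 264 = -258 (mod 8).
    Reduce coefficients mod 8: 5·t ≡ 6 (mod 8).
    The inverse of 5 mod 8 is 5 (since 5·5 = 25 = 3·8 + 1), so t ≡ 5·6 = 30 ≡ 6 (mod 8).
    Then x = 264 + 1197·6 = 7446, valid modulo lcm(1197, 8) = 9576: x ≡ 7446 (mod 9576).
  Combine with x ≡ 0 (mod 5); new modulus lcm = 47880.
    Write x = 7446 + 9576·t and substitute into x ≡ 0 (mod 5): 9576·t ≡ 0 − 7446 = -7446 (mod 5).
    Reduce coefficients mod 5: 1·t ≡ 4 (mod 5).
    So t ≡ 4 (mod 5).
    Then x = 7446 + 9576·4 = 45750, valid modulo lcm(9576, 5) = 47880: x ≡ 45750 (mod 47880).
Verify against each original: 45750 mod 7 = 5, 45750 mod 19 = 17, 45750 mod 9 = 3, 45750 mod 8 = 6, 45750 mod 5 = 0.

x ≡ 45750 (mod 47880).


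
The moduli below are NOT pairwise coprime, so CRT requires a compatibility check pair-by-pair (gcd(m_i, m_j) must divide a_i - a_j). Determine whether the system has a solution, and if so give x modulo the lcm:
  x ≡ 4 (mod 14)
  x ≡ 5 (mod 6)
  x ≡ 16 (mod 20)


Moduli 14, 6, 20 are not pairwise coprime, so CRT works modulo lcm(m_i) when all pairwise compatibility conditions hold.
Pairwise compatibility: gcd(m_i, m_j) must divide a_i - a_j for every pair.
Merge one congruence at a time:
  Start: x ≡ 4 (mod 14).
  Combine with x ≡ 5 (mod 6): gcd(14, 6) = 2, and 5 - 4 = 1 is NOT divisible by 2.
    ⇒ system is inconsistent (no integer solution).

No solution (the system is inconsistent).


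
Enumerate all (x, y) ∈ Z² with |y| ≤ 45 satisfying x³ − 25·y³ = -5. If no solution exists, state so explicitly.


The equation is x³ - 25y³ = -5. For fixed y, x³ = 25·y³ − 5, so a solution requires the RHS to be a perfect cube.
Strategy: iterate y from -45 to 45, compute RHS = 25·y³ − 5, and check whether it is a (positive or negative) perfect cube.
Check small values of y:
  y = 0: RHS = -5 is not a perfect cube.
  y = 1: RHS = 20 is not a perfect cube.
  y = -1: RHS = -30 is not a perfect cube.
  y = 2: RHS = 195 is not a perfect cube.
  y = -2: RHS = -205 is not a perfect cube.
  y = 3: RHS = 670 is not a perfect cube.
  y = -3: RHS = -680 is not a perfect cube.
Continuing the search up to |y| = 45 finds no solutions either.
No (x, y) in the scanned range satisfies the equation.

No integer solutions with |y| ≤ 45.


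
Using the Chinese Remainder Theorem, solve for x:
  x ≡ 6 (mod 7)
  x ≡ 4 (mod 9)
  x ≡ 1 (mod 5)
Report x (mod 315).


Moduli 7, 9, 5 are pairwise coprime; by CRT there is a unique solution modulo M = 7 · 9 · 5 = 315.
Solve pairwise, accumulating the modulus:
  Start with x ≡ 6 (mod 7).
  Combine with x ≡ 4 (mod 9): since gcd(7, 9) = 1, we get a unique residue mod 63.
    Write x = 6 + 7·t and substitute into x ≡ 4 (mod 9): 7·t ≡ 4 − 6 = -2 (mod 9).
    Reduce coefficients mod 9: 7·t ≡ 7 (mod 9).
    The inverse of 7 mod 9 is 4 (since 7·4 = 28 = 3·9 + 1), so t ≡ 4·7 = 28 ≡ 1 (mod 9).
    Then x = 6 + 7·1 = 13, valid modulo lcm(7, 9) = 63: x ≡ 13 (mod 63).
  Combine with x ≡ 1 (mod 5): since gcd(63, 5) = 1, we get a unique residue mod 315.
    Write x = 13 + 63·t and substitute into x ≡ 1 (mod 5): 63·t ≡ 1 − 13 = -12 (mod 5).
    Reduce coefficients mod 5: 3·t ≡ 3 (mod 5).
    The inverse of 3 mod 5 is 2 (since 3·2 = 6 = 1·5 + 1), so t ≡ 2·3 = 6 ≡ 1 (mod 5).
    Then x = 13 + 63·1 = 76, valid modulo lcm(63, 5) = 315: x ≡ 76 (mod 315).
Verify: 76 mod 7 = 6 ✓, 76 mod 9 = 4 ✓, 76 mod 5 = 1 ✓.

x ≡ 76 (mod 315).


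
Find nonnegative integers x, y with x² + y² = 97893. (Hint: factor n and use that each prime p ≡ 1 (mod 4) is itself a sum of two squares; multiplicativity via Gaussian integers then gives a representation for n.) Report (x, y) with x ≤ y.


Step 1: Factor n = 97893 = 3^2 · 73 · 149.
Step 2: Check the mod-4 condition on each prime factor: 3 ≡ 3 (mod 4), exponent 2 (must be even); 73 ≡ 1 (mod 4), exponent 1; 149 ≡ 1 (mod 4), exponent 1.
All primes ≡ 3 (mod 4) appear to even exponent (or don't appear), so by the two-squares theorem n IS expressible as a sum of two squares.
Step 3: Build a representation. Group n = k² · m with k = 3 and m = 73 · 149 = 10877 (a product of primes ≡ 1 (mod 4)); a representation of m scales to one of n via (k·x)² + (k·y)² = k²(x² + y²). Each prime p ≡ 1 (mod 4) is itself a sum of two squares; find a² by testing p − a² for a perfect square:
  73: 73 − 1² = 72, 73 − 2² = 69, 73 − 3² = 64 = 8² ⇒ 73 = 3² + 8².
  149: 149 − 1² = 148, 149 − 2² = 145, 149 − 3² = 140, 149 − 4² = 133, 149 − 5² = 124, 149 − 6² = 113, 149 − 7² = 100 = 10² ⇒ 149 = 7² + 10².
  Combine using the Brahmagupta–Fibonacci identity (a² + b²)(c² + d²) = (ac − bd)² + (ad + bc)² = (ac + bd)² + (ad − bc)²:
  73 · 149 = 10877: from (3² + 8²)(7² + 10²), take (3·7 − 8·10, 3·10 + 8·7) = (21 − 80, 30 + 56) = (-59, 86); dropping signs (only squares matter) gives (59, 86); check 59² + 86² = 3481 + 7396 = 10877 ✓.
  Scale by k = 3: (3·59, 3·86) = (177, 258).
Step 4: Order so x ≤ y and verify: 177² + 258² = 31329 + 66564 = 97893 = n. ✓

n = 97893 = 177² + 258² (one valid representation with x ≤ y).


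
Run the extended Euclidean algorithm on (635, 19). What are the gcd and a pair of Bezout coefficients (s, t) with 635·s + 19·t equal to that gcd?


Euclidean algorithm on (635, 19) — divide until remainder is 0:
  635 = 33 · 19 + 8
  19 = 2 · 8 + 3
  8 = 2 · 3 + 2
  3 = 1 · 2 + 1
  2 = 2 · 1 + 0
gcd(635, 19) = 1.
Track Bezout coefficients alongside the remainders: start with r₀ = 635 = a·1 + b·0 (s = 1, t = 0) and r₁ = 19 = a·0 + b·1 (s = 0, t = 1); each new remainder r_{k+1} = r_{k-1} − q_k·r_k inherits s_{k+1} = s_{k-1} − q_k·s_k, t_{k+1} = t_{k-1} − q_k·t_k, so r_k = a·s_k + b·t_k at every step:
  q = 33: r = 8, s = 1 − 33·0 = 1, t = 0 − 33·1 = -33  (check: 635·1 + 19·(-33) = 8)
  q = 2: r = 3, s = 0 − 2·1 = -2, t = 1 − 2·(-33) = 67  (check: 635·(-2) + 19·67 = 3)
  q = 2: r = 2, s = 1 − 2·(-2) = 5, t = -33 − 2·67 = -167  (check: 635·5 + 19·(-167) = 2)
  q = 1: r = 1, s = -2 − 1·5 = -7, t = 67 − 1·(-167) = 234  (check: 635·(-7) + 19·234 = 1)
The row with r = 1 (the gcd) gives the Bezout coefficients s = -7, t = 234.
Result: 635 · (-7) + 19 · (234) = 1.

gcd(635, 19) = 1; s = -7, t = 234 (check: 635·(-7) + 19·234 = 1).


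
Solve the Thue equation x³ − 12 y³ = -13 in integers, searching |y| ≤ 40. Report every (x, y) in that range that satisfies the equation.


The equation is x³ - 12y³ = -13. For fixed y, x³ = 12·y³ − 13, so a solution requires the RHS to be a perfect cube.
Strategy: iterate y from -40 to 40, compute RHS = 12·y³ − 13, and check whether it is a (positive or negative) perfect cube.
Check small values of y:
  y = 0: RHS = -13 is not a perfect cube.
  y = 1: RHS = -1 = (-1)³ ⇒ x = -1 works.
  y = -1: RHS = -25 is not a perfect cube.
  y = 2: RHS = 83 is not a perfect cube.
  y = -2: RHS = -109 is not a perfect cube.
  y = 3: RHS = 311 is not a perfect cube.
  y = -3: RHS = -337 is not a perfect cube.
Continuing the search up to |y| = 40 finds no further solutions beyond those listed.
Collected solutions: (-1, 1).

Solutions (with |y| ≤ 40): (-1, 1).


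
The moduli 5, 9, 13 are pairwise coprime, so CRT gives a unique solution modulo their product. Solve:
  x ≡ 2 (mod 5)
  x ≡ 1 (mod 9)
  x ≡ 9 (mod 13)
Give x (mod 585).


Moduli 5, 9, 13 are pairwise coprime; by CRT there is a unique solution modulo M = 5 · 9 · 13 = 585.
Solve pairwise, accumulating the modulus:
  Start with x ≡ 2 (mod 5).
  Combine with x ≡ 1 (mod 9): since gcd(5, 9) = 1, we get a unique residue mod 45.
    Write x = 2 + 5·t and substitute into x ≡ 1 (mod 9): 5·t ≡ 1 − 2 = -1 (mod 9).
    Reduce coefficients mod 9: 5·t ≡ 8 (mod 9).
    The inverse of 5 mod 9 is 2 (since 5·2 = 10 = 1·9 + 1), so t ≡ 2·8 = 16 ≡ 7 (mod 9).
    Then x = 2 + 5·7 = 37, valid modulo lcm(5, 9) = 45: x ≡ 37 (mod 45).
  Combine with x ≡ 9 (mod 13): since gcd(45, 13) = 1, we get a unique residue mod 585.
    Write x = 37 + 45·t and substitute into x ≡ 9 (mod 13): 45·t ≡ 9 − 37 = -28 (mod 13).
    Reduce coefficients mod 13: 6·t ≡ 11 (mod 13).
    The inverse of 6 mod 13 is 11 (since 6·11 = 66 = 5·13 + 1), so t ≡ 11·11 = 121 ≡ 4 (mod 13).
    Then x = 37 + 45·4 = 217, valid modulo lcm(45, 13) = 585: x ≡ 217 (mod 585).
Verify: 217 mod 5 = 2 ✓, 217 mod 9 = 1 ✓, 217 mod 13 = 9 ✓.

x ≡ 217 (mod 585).


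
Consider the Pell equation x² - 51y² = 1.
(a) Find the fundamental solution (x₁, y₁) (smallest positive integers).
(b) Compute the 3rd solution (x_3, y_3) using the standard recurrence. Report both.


Step 1: Find the fundamental solution (x₁, y₁) of x² - 51y² = 1.
  Expand √51 as a continued fraction. a₀ = ⌊√51⌋ = 7; iterate m_{k+1} = d_k·a_k − m_k, d_{k+1} = (51 − m_{k+1}²)/d_k, a_{k+1} = ⌊(a₀ + m_{k+1})/d_{k+1}⌋ (starting m₀ = 0, d₀ = 1), with convergents p_k = a_k·p_{k-1} + p_{k-2}, q_k = a_k·q_{k-1} + q_{k-2} (p₋₁ = 1, q₋₁ = 0):
  k = 0: a₀ = 7; p₀/q₀ = 7/1; p₀² − 51·q₀² = 49 − 51 = -2.
  k = 1: m = 7, d = 2, a = ⌊(7 + 7)/2⌋ = 7; p/q = (7·7 + 1)/(7·1 + 0) = 50/7; p² − 51·q² = 2500 − 2499 = 1.
  The first convergent with p² − 51·q² = 1 gives the fundamental solution (x₁, y₁) = (50, 7).
Step 2: Apply the recurrence (x_{n+1}, y_{n+1}) = (x₁x_n + 51y₁y_n, x₁y_n + y₁x_n) repeatedly.
  From (x_1, y_1) = (50, 7): x_2 = 50·50 + 51·7·7 = 4999; y_2 = 50·7 + 7·50 = 700.
  From (x_2, y_2) = (4999, 700): x_3 = 50·4999 + 51·7·700 = 499850; y_3 = 50·700 + 7·4999 = 69993.
Step 3: Verify x_3² - 51·y_3² = 249850022500 - 249850022499 = 1 (should be 1). ✓

(x_1, y_1) = (50, 7); (x_3, y_3) = (499850, 69993).


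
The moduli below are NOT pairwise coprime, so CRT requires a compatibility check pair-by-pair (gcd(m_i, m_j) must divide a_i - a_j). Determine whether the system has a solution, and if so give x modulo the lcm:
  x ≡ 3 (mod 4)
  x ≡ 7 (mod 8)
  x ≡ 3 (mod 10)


Moduli 4, 8, 10 are not pairwise coprime, so CRT works modulo lcm(m_i) when all pairwise compatibility conditions hold.
Pairwise compatibility: gcd(m_i, m_j) must divide a_i - a_j for every pair.
Merge one congruence at a time:
  Start: x ≡ 3 (mod 4).
  Combine with x ≡ 7 (mod 8): gcd(4, 8) = 4; 7 - 3 = 4, which IS divisible by 4, so compatible.
    Write x = 3 + 4·t and substitute into x ≡ 7 (mod 8): 4·t ≡ 7 − 3 = 4 (mod 8).
    Divide the congruence (and modulus) by g = 4: 1·t ≡ 1 (mod 2).
    So t ≡ 1 (mod 2).
    Then x = 3 + 4·1 = 7, valid modulo lcm(4, 8) = 8: x ≡ 7 (mod 8).
  Combine with x ≡ 3 (mod 10): gcd(8, 10) = 2; 3 - 7 = -4, which IS divisible by 2, so compatible.
    Write x = 7 + 8·t and substitute into x ≡ 3 (mod 10): 8·t ≡ 3 − 7 = -4 (mod 10).
    Divide the congruence (and modulus) by g = 2: 4·t ≡ -2 (mod 5).
    Reduce coefficients mod 5: 4·t ≡ 3 (mod 5).
    The inverse of 4 mod 5 is 4 (since 4·4 = 16 = 3·5 + 1), so t ≡ 4·3 = 12 ≡ 2 (mod 5).
    Then x = 7 + 8·2 = 23, valid modulo lcm(8, 10) = 40: x ≡ 23 (mod 40).
Verify: 23 mod 4 = 3, 23 mod 8 = 7, 23 mod 10 = 3.

x ≡ 23 (mod 40).


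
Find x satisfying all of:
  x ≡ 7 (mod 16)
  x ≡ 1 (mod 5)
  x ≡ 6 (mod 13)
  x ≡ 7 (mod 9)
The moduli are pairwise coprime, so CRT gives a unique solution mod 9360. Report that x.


Product of moduli M = 16 · 5 · 13 · 9 = 9360.
Merge one congruence at a time:
  Start: x ≡ 7 (mod 16).
  Combine with x ≡ 1 (mod 5); new modulus lcm = 80.
    Write x = 7 + 16·t and substitute into x ≡ 1 (mod 5): 16·t ≡ 1 − 7 = -6 (mod 5).
    Reduce coefficients mod 5: 1·t ≡ 4 (mod 5).
    So t ≡ 4 (mod 5).
    Then x = 7 + 16·4 = 71, valid modulo lcm(16, 5) = 80: x ≡ 71 (mod 80).
  Combine with x ≡ 6 (mod 13); new modulus lcm = 1040.
    Write x = 71 + 80·t and substitute into x ≡ 6 (mod 13): 80·t ≡ 6 − 71 = -65 (mod 13).
    Reduce coefficients mod 13: 2·t ≡ 0 (mod 13).
    The inverse of 2 mod 13 is 7 (since 2·7 = 14 = 1·13 + 1), so t ≡ 7·0 = 0 ≡ 0 (mod 13).
    Then x = 71 + 80·0 = 71, valid modulo lcm(80, 13) = 1040: x ≡ 71 (mod 1040).
  Combine with x ≡ 7 (mod 9); new modulus lcm = 9360.
    Write x = 71 + 1040·t and substitute into x ≡ 7 (mod 9): 1040·t ≡ 7 − 71 = -64 (mod 9).
    Reduce coefficients mod 9: 5·t ≡ 8 (mod 9).
    The inverse of 5 mod 9 is 2 (since 5·2 = 10 = 1·9 + 1), so t ≡ 2·8 = 16 ≡ 7 (mod 9).
    Then x = 71 + 1040·7 = 7351, valid modulo lcm(1040, 9) = 9360: x ≡ 7351 (mod 9360).
Verify against each original: 7351 mod 16 = 7, 7351 mod 5 = 1, 7351 mod 13 = 6, 7351 mod 9 = 7.

x ≡ 7351 (mod 9360).


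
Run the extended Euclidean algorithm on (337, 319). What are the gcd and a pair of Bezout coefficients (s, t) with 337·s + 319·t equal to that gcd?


Euclidean algorithm on (337, 319) — divide until remainder is 0:
  337 = 1 · 319 + 18
  319 = 17 · 18 + 13
  18 = 1 · 13 + 5
  13 = 2 · 5 + 3
  5 = 1 · 3 + 2
  3 = 1 · 2 + 1
  2 = 2 · 1 + 0
gcd(337, 319) = 1.
Track Bezout coefficients alongside the remainders: start with r₀ = 337 = a·1 + b·0 (s = 1, t = 0) and r₁ = 319 = a·0 + b·1 (s = 0, t = 1); each new remainder r_{k+1} = r_{k-1} − q_k·r_k inherits s_{k+1} = s_{k-1} − q_k·s_k, t_{k+1} = t_{k-1} − q_k·t_k, so r_k = a·s_k + b·t_k at every step:
  q = 1: r = 18, s = 1 − 1·0 = 1, t = 0 − 1·1 = -1  (check: 337·1 + 319·(-1) = 18)
  q = 17: r = 13, s = 0 − 17·1 = -17, t = 1 − 17·(-1) = 18  (check: 337·(-17) + 319·18 = 13)
  q = 1: r = 5, s = 1 − 1·(-17) = 18, t = -1 − 1·18 = -19  (check: 337·18 + 319·(-19) = 5)
  q = 2: r = 3, s = -17 − 2·18 = -53, t = 18 − 2·(-19) = 56  (check: 337·(-53) + 319·56 = 3)
  q = 1: r = 2, s = 18 − 1·(-53) = 71, t = -19 − 1·56 = -75  (check: 337·71 + 319·(-75) = 2)
  q = 1: r = 1, s = -53 − 1·71 = -124, t = 56 − 1·(-75) = 131  (check: 337·(-124) + 319·131 = 1)
The row with r = 1 (the gcd) gives the Bezout coefficients s = -124, t = 131.
Result: 337 · (-124) + 319 · (131) = 1.

gcd(337, 319) = 1; s = -124, t = 131 (check: 337·(-124) + 319·131 = 1).


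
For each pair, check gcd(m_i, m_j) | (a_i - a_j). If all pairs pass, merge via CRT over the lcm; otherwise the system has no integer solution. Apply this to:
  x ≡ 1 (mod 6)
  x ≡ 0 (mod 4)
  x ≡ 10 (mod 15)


Moduli 6, 4, 15 are not pairwise coprime, so CRT works modulo lcm(m_i) when all pairwise compatibility conditions hold.
Pairwise compatibility: gcd(m_i, m_j) must divide a_i - a_j for every pair.
Merge one congruence at a time:
  Start: x ≡ 1 (mod 6).
  Combine with x ≡ 0 (mod 4): gcd(6, 4) = 2, and 0 - 1 = -1 is NOT divisible by 2.
    ⇒ system is inconsistent (no integer solution).

No solution (the system is inconsistent).


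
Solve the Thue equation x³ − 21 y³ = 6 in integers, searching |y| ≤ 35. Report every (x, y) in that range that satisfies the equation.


The equation is x³ - 21y³ = 6. For fixed y, x³ = 21·y³ + 6, so a solution requires the RHS to be a perfect cube.
Strategy: iterate y from -35 to 35, compute RHS = 21·y³ + 6, and check whether it is a (positive or negative) perfect cube.
Check small values of y:
  y = 0: RHS = 6 is not a perfect cube.
  y = 1: RHS = 27 = (3)³ ⇒ x = 3 works.
  y = -1: RHS = -15 is not a perfect cube.
  y = 2: RHS = 174 is not a perfect cube.
  y = -2: RHS = -162 is not a perfect cube.
  y = 3: RHS = 573 is not a perfect cube.
  y = -3: RHS = -561 is not a perfect cube.
Continuing the search up to |y| = 35 finds no further solutions beyond those listed.
Collected solutions: (3, 1).

Solutions (with |y| ≤ 35): (3, 1).


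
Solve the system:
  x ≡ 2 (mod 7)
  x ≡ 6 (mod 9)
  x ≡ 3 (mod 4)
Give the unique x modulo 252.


Moduli 7, 9, 4 are pairwise coprime; by CRT there is a unique solution modulo M = 7 · 9 · 4 = 252.
Solve pairwise, accumulating the modulus:
  Start with x ≡ 2 (mod 7).
  Combine with x ≡ 6 (mod 9): since gcd(7, 9) = 1, we get a unique residue mod 63.
    Write x = 2 + 7·t and substitute into x ≡ 6 (mod 9): 7·t ≡ 6 − 2 = 4 (mod 9).
    The inverse of 7 mod 9 is 4 (since 7·4 = 28 = 3·9 + 1), so t ≡ 4·4 = 16 ≡ 7 (mod 9).
    Then x = 2 + 7·7 = 51, valid modulo lcm(7, 9) = 63: x ≡ 51 (mod 63).
  Combine with x ≡ 3 (mod 4): since gcd(63, 4) = 1, we get a unique residue mod 252.
    Write x = 51 + 63·t and substitute into x ≡ 3 (mod 4): 63·t ≡ 3 − 51 = -48 (mod 4).
    Reduce coefficients mod 4: 3·t ≡ 0 (mod 4).
    The inverse of 3 mod 4 is 3 (since 3·3 = 9 = 2·4 + 1), so t ≡ 3·0 = 0 ≡ 0 (mod 4).
    Then x = 51 + 63·0 = 51, valid modulo lcm(63, 4) = 252: x ≡ 51 (mod 252).
Verify: 51 mod 7 = 2 ✓, 51 mod 9 = 6 ✓, 51 mod 4 = 3 ✓.

x ≡ 51 (mod 252).


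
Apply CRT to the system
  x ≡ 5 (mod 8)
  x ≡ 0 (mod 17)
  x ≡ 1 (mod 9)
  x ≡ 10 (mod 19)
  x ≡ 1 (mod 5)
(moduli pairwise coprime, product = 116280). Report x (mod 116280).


Product of moduli M = 8 · 17 · 9 · 19 · 5 = 116280.
Merge one congruence at a time:
  Start: x ≡ 5 (mod 8).
  Combine with x ≡ 0 (mod 17); new modulus lcm = 136.
    Write x = 5 + 8·t and substitute into x ≡ 0 (mod 17): 8·t ≡ 0 − 5 = -5 (mod 17).
    Reduce coefficients mod 17: 8·t ≡ 12 (mod 17).
    The inverse of 8 mod 17 is 15 (since 8·15 = 120 = 7·17 + 1), so t ≡ 15·12 = 180 ≡ 10 (mod 17).
    Then x = 5 + 8·10 = 85, valid modulo lcm(8, 17) = 136: x ≡ 85 (mod 136).
  Combine with x ≡ 1 (mod 9); new modulus lcm = 1224.
    Write x = 85 + 136·t and substitute into x ≡ 1 (mod 9): 136·t ≡ 1 − 85 = -84 (mod 9).
    Reduce coefficients mod 9: 1·t ≡ 6 (mod 9).
    So t ≡ 6 (mod 9).
    Then x = 85 + 136·6 = 901, valid modulo lcm(136, 9) = 1224: x ≡ 901 (mod 1224).
  Combine with x ≡ 10 (mod 19); new modulus lcm = 23256.
    Write x = 901 + 1224·t and substitute into x ≡ 10 (mod 19): 1224·t ≡ 10 − 901 = -891 (mod 19).
    Reduce coefficients mod 19: 8·t ≡ 2 (mod 19).
    The inverse of 8 mod 19 is 12 (since 8·12 = 96 = 5·19 + 1), so t ≡ 12·2 = 24 ≡ 5 (mod 19).
    Then x = 901 + 1224·5 = 7021, valid modulo lcm(1224, 19) = 23256: x ≡ 7021 (mod 23256).
  Combine with x ≡ 1 (mod 5); new modulus lcm = 116280.
    Write x = 7021 + 23256·t and substitute into x ≡ 1 (mod 5): 23256·t ≡ 1 − 7021 = -7020 (mod 5).
    Reduce coefficients mod 5: 1·t ≡ 0 (mod 5).
    So t ≡ 0 (mod 5).
    Then x = 7021 + 23256·0 = 7021, valid modulo lcm(23256, 5) = 116280: x ≡ 7021 (mod 116280).
Verify against each original: 7021 mod 8 = 5, 7021 mod 17 = 0, 7021 mod 9 = 1, 7021 mod 19 = 10, 7021 mod 5 = 1.

x ≡ 7021 (mod 116280).


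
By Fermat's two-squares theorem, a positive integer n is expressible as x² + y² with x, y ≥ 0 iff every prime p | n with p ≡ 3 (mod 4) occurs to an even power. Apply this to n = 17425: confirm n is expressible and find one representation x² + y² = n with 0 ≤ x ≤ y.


Step 1: Factor n = 17425 = 5^2 · 17 · 41.
Step 2: Check the mod-4 condition on each prime factor: 5 ≡ 1 (mod 4), exponent 2; 17 ≡ 1 (mod 4), exponent 1; 41 ≡ 1 (mod 4), exponent 1.
All primes ≡ 3 (mod 4) appear to even exponent (or don't appear), so by the two-squares theorem n IS expressible as a sum of two squares.
Step 3: Build a representation. Group n = k² · m with k = 5 and m = 17 · 41 = 697 (a product of primes ≡ 1 (mod 4)); a representation of m scales to one of n via (k·x)² + (k·y)² = k²(x² + y²). Each prime p ≡ 1 (mod 4) is itself a sum of two squares; find a² by testing p − a² for a perfect square:
  17: 17 − 1² = 16 = 4² ⇒ 17 = 1² + 4².
  41: 41 − 1² = 40, 41 − 2² = 37, 41 − 3² = 32, 41 − 4² = 25 = 5² ⇒ 41 = 4² + 5².
  Combine using the Brahmagupta–Fibonacci identity (a² + b²)(c² + d²) = (ac − bd)² + (ad + bc)² = (ac + bd)² + (ad − bc)²:
  17 · 41 = 697: from (1² + 4²)(4² + 5²), take (1·4 − 4·5, 1·5 + 4·4) = (4 − 20, 5 + 16) = (-16, 21); dropping signs (only squares matter) gives (16, 21); check 16² + 21² = 256 + 441 = 697 ✓.
  Scale by k = 5: (5·16, 5·21) = (80, 105).
Step 4: Order so x ≤ y and verify: 80² + 105² = 6400 + 11025 = 17425 = n. ✓

n = 17425 = 80² + 105² (one valid representation with x ≤ y).


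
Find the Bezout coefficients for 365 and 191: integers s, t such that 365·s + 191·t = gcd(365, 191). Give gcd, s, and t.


Euclidean algorithm on (365, 191) — divide until remainder is 0:
  365 = 1 · 191 + 174
  191 = 1 · 174 + 17
  174 = 10 · 17 + 4
  17 = 4 · 4 + 1
  4 = 4 · 1 + 0
gcd(365, 191) = 1.
Track Bezout coefficients alongside the remainders: start with r₀ = 365 = a·1 + b·0 (s = 1, t = 0) and r₁ = 191 = a·0 + b·1 (s = 0, t = 1); each new remainder r_{k+1} = r_{k-1} − q_k·r_k inherits s_{k+1} = s_{k-1} − q_k·s_k, t_{k+1} = t_{k-1} − q_k·t_k, so r_k = a·s_k + b·t_k at every step:
  q = 1: r = 174, s = 1 − 1·0 = 1, t = 0 − 1·1 = -1  (check: 365·1 + 191·(-1) = 174)
  q = 1: r = 17, s = 0 − 1·1 = -1, t = 1 − 1·(-1) = 2  (check: 365·(-1) + 191·2 = 17)
  q = 10: r = 4, s = 1 − 10·(-1) = 11, t = -1 − 10·2 = -21  (check: 365·11 + 191·(-21) = 4)
  q = 4: r = 1, s = -1 − 4·11 = -45, t = 2 − 4·(-21) = 86  (check: 365·(-45) + 191·86 = 1)
The row with r = 1 (the gcd) gives the Bezout coefficients s = -45, t = 86.
Result: 365 · (-45) + 191 · (86) = 1.

gcd(365, 191) = 1; s = -45, t = 86 (check: 365·(-45) + 191·86 = 1).


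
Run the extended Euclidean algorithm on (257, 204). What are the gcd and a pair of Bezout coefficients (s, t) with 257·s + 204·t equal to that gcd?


Euclidean algorithm on (257, 204) — divide until remainder is 0:
  257 = 1 · 204 + 53
  204 = 3 · 53 + 45
  53 = 1 · 45 + 8
  45 = 5 · 8 + 5
  8 = 1 · 5 + 3
  5 = 1 · 3 + 2
  3 = 1 · 2 + 1
  2 = 2 · 1 + 0
gcd(257, 204) = 1.
Track Bezout coefficients alongside the remainders: start with r₀ = 257 = a·1 + b·0 (s = 1, t = 0) and r₁ = 204 = a·0 + b·1 (s = 0, t = 1); each new remainder r_{k+1} = r_{k-1} − q_k·r_k inherits s_{k+1} = s_{k-1} − q_k·s_k, t_{k+1} = t_{k-1} − q_k·t_k, so r_k = a·s_k + b·t_k at every step:
  q = 1: r = 53, s = 1 − 1·0 = 1, t = 0 − 1·1 = -1  (check: 257·1 + 204·(-1) = 53)
  q = 3: r = 45, s = 0 − 3·1 = -3, t = 1 − 3·(-1) = 4  (check: 257·(-3) + 204·4 = 45)
  q = 1: r = 8, s = 1 − 1·(-3) = 4, t = -1 − 1·4 = -5  (check: 257·4 + 204·(-5) = 8)
  q = 5: r = 5, s = -3 − 5·4 = -23, t = 4 − 5·(-5) = 29  (check: 257·(-23) + 204·29 = 5)
  q = 1: r = 3, s = 4 − 1·(-23) = 27, t = -5 − 1·29 = -34  (check: 257·27 + 204·(-34) = 3)
  q = 1: r = 2, s = -23 − 1·27 = -50, t = 29 − 1·(-34) = 63  (check: 257·(-50) + 204·63 = 2)
  q = 1: r = 1, s = 27 − 1·(-50) = 77, t = -34 − 1·63 = -97  (check: 257·77 + 204·(-97) = 1)
The row with r = 1 (the gcd) gives the Bezout coefficients s = 77, t = -97.
Result: 257 · (77) + 204 · (-97) = 1.

gcd(257, 204) = 1; s = 77, t = -97 (check: 257·77 + 204·(-97) = 1).


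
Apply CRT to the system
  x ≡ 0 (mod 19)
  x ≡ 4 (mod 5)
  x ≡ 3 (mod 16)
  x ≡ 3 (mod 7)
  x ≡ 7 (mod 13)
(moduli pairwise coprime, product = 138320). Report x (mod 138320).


Product of moduli M = 19 · 5 · 16 · 7 · 13 = 138320.
Merge one congruence at a time:
  Start: x ≡ 0 (mod 19).
  Combine with x ≡ 4 (mod 5); new modulus lcm = 95.
    Write x = 0 + 19·t and substitute into x ≡ 4 (mod 5): 19·t ≡ 4 − 0 = 4 (mod 5).
    Reduce coefficients mod 5: 4·t ≡ 4 (mod 5).
    The inverse of 4 mod 5 is 4 (since 4·4 = 16 = 3·5 + 1), so t ≡ 4·4 = 16 ≡ 1 (mod 5).
    Then x = 0 + 19·1 = 19, valid modulo lcm(19, 5) = 95: x ≡ 19 (mod 95).
  Combine with x ≡ 3 (mod 16); new modulus lcm = 1520.
    Write x = 19 + 95·t and substitute into x ≡ 3 (mod 16): 95·t ≡ 3 − 19 = -16 (mod 16).
    Reduce coefficients mod 16: 15·t ≡ 0 (mod 16).
    The inverse of 15 mod 16 is 15 (since 15·15 = 225 = 14·16 + 1), so t ≡ 15·0 = 0 ≡ 0 (mod 16).
    Then x = 19 + 95·0 = 19, valid modulo lcm(95, 16) = 1520: x ≡ 19 (mod 1520).
  Combine with x ≡ 3 (mod 7); new modulus lcm = 10640.
    Write x = 19 + 1520·t and substitute into x ≡ 3 (mod 7): 1520·t ≡ 3 − 19 = -16 (mod 7).
    Reduce coefficients mod 7: 1·t ≡ 5 (mod 7).
    So t ≡ 5 (mod 7).
    Then x = 19 + 1520·5 = 7619, valid modulo lcm(1520, 7) = 10640: x ≡ 7619 (mod 10640).
  Combine with x ≡ 7 (mod 13); new modulus lcm = 138320.
    Write x = 7619 + 10640·t and substitute into x ≡ 7 (mod 13): 10640·t ≡ 7 − 7619 = -7612 (mod 13).
    Reduce coefficients mod 13: 6·t ≡ 6 (mod 13).
    The inverse of 6 mod 13 is 11 (since 6·11 = 66 = 5·13 + 1), so t ≡ 11·6 = 66 ≡ 1 (mod 13).
    Then x = 7619 + 10640·1 = 18259, valid modulo lcm(10640, 13) = 138320: x ≡ 18259 (mod 138320).
Verify against each original: 18259 mod 19 = 0, 18259 mod 5 = 4, 18259 mod 16 = 3, 18259 mod 7 = 3, 18259 mod 13 = 7.

x ≡ 18259 (mod 138320).


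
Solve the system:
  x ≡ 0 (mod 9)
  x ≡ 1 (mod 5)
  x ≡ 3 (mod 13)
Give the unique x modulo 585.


Moduli 9, 5, 13 are pairwise coprime; by CRT there is a unique solution modulo M = 9 · 5 · 13 = 585.
Solve pairwise, accumulating the modulus:
  Start with x ≡ 0 (mod 9).
  Combine with x ≡ 1 (mod 5): since gcd(9, 5) = 1, we get a unique residue mod 45.
    Write x = 0 + 9·t and substitute into x ≡ 1 (mod 5): 9·t ≡ 1 − 0 = 1 (mod 5).
    Reduce coefficients mod 5: 4·t ≡ 1 (mod 5).
    The inverse of 4 mod 5 is 4 (since 4·4 = 16 = 3·5 + 1), so t ≡ 4·1 = 4 ≡ 4 (mod 5).
    Then x = 0 + 9·4 = 36, valid modulo lcm(9, 5) = 45: x ≡ 36 (mod 45).
  Combine with x ≡ 3 (mod 13): since gcd(45, 13) = 1, we get a unique residue mod 585.
    Write x = 36 + 45·t and substitute into x ≡ 3 (mod 13): 45·t ≡ 3 − 36 = -33 (mod 13).
    Reduce coefficients mod 13: 6·t ≡ 6 (mod 13).
    The inverse of 6 mod 13 is 11 (since 6·11 = 66 = 5·13 + 1), so t ≡ 11·6 = 66 ≡ 1 (mod 13).
    Then x = 36 + 45·1 = 81, valid modulo lcm(45, 13) = 585: x ≡ 81 (mod 585).
Verify: 81 mod 9 = 0 ✓, 81 mod 5 = 1 ✓, 81 mod 13 = 3 ✓.

x ≡ 81 (mod 585).


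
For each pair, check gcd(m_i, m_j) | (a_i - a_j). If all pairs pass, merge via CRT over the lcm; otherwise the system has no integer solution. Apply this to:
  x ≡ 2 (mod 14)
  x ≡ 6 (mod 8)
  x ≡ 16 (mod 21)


Moduli 14, 8, 21 are not pairwise coprime, so CRT works modulo lcm(m_i) when all pairwise compatibility conditions hold.
Pairwise compatibility: gcd(m_i, m_j) must divide a_i - a_j for every pair.
Merge one congruence at a time:
  Start: x ≡ 2 (mod 14).
  Combine with x ≡ 6 (mod 8): gcd(14, 8) = 2; 6 - 2 = 4, which IS divisible by 2, so compatible.
    Write x = 2 + 14·t and substitute into x ≡ 6 (mod 8): 14·t ≡ 6 − 2 = 4 (mod 8).
    Divide the congruence (and modulus) by g = 2: 7·t ≡ 2 (mod 4).
    Reduce coefficients mod 4: 3·t ≡ 2 (mod 4).
    The inverse of 3 mod 4 is 3 (since 3·3 = 9 = 2·4 + 1), so t ≡ 3·2 = 6 ≡ 2 (mod 4).
    Then x = 2 + 14·2 = 30, valid modulo lcm(14, 8) = 56: x ≡ 30 (mod 56).
  Combine with x ≡ 16 (mod 21): gcd(56, 21) = 7; 16 - 30 = -14, which IS divisible by 7, so compatible.
    Write x = 30 + 56·t and substitute into x ≡ 16 (mod 21): 56·t ≡ 16 − 30 = -14 (mod 21).
    Divide the congruence (and modulus) by g = 7: 8·t ≡ -2 (mod 3).
    Reduce coefficients mod 3: 2·t ≡ 1 (mod 3).
    The inverse of 2 mod 3 is 2 (since 2·2 = 4 = 1·3 + 1), so t ≡ 2·1 = 2 ≡ 2 (mod 3).
    Then x = 30 + 56·2 = 142, valid modulo lcm(56, 21) = 168: x ≡ 142 (mod 168).
Verify: 142 mod 14 = 2, 142 mod 8 = 6, 142 mod 21 = 16.

x ≡ 142 (mod 168).


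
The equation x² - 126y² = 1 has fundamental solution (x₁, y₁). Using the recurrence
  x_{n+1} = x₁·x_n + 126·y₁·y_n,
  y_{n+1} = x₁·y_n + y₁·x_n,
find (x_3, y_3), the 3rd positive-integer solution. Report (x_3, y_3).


Step 1: Find the fundamental solution (x₁, y₁) of x² - 126y² = 1.
  Expand √126 as a continued fraction. a₀ = ⌊√126⌋ = 11; iterate m_{k+1} = d_k·a_k − m_k, d_{k+1} = (126 − m_{k+1}²)/d_k, a_{k+1} = ⌊(a₀ + m_{k+1})/d_{k+1}⌋ (starting m₀ = 0, d₀ = 1), with convergents p_k = a_k·p_{k-1} + p_{k-2}, q_k = a_k·q_{k-1} + q_{k-2} (p₋₁ = 1, q₋₁ = 0):
  k = 0: a₀ = 11; p₀/q₀ = 11/1; p₀² − 126·q₀² = 121 − 126 = -5.
  k = 1: m = 11, d = 5, a = ⌊(11 + 11)/5⌋ = 4; p/q = (4·11 + 1)/(4·1 + 0) = 45/4; p² − 126·q² = 2025 − 2016 = 9.
  k = 2: m = 9, d = 9, a = ⌊(11 + 9)/9⌋ = 2; p/q = (2·45 + 11)/(2·4 + 1) = 101/9; p² − 126·q² = 10201 − 10206 = -5.
  k = 3: m = 9, d = 5, a = ⌊(11 + 9)/5⌋ = 4; p/q = (4·101 + 45)/(4·9 + 4) = 449/40; p² − 126·q² = 201601 − 201600 = 1.
  The first convergent with p² − 126·q² = 1 gives the fundamental solution (x₁, y₁) = (449, 40).
Step 2: Apply the recurrence (x_{n+1}, y_{n+1}) = (x₁x_n + 126y₁y_n, x₁y_n + y₁x_n) repeatedly.
  From (x_1, y_1) = (449, 40): x_2 = 449·449 + 126·40·40 = 403201; y_2 = 449·40 + 40·449 = 35920.
  From (x_2, y_2) = (403201, 35920): x_3 = 449·403201 + 126·40·35920 = 362074049; y_3 = 449·35920 + 40·403201 = 32256120.
Step 3: Verify x_3² - 126·y_3² = 131097616959254401 - 131097616959254400 = 1 (should be 1). ✓

(x_1, y_1) = (449, 40); (x_3, y_3) = (362074049, 32256120).


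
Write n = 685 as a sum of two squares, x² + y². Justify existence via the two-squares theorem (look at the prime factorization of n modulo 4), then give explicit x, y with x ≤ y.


Step 1: Factor n = 685 = 5 · 137.
Step 2: Check the mod-4 condition on each prime factor: 5 ≡ 1 (mod 4), exponent 1; 137 ≡ 1 (mod 4), exponent 1.
All primes ≡ 3 (mod 4) appear to even exponent (or don't appear), so by the two-squares theorem n IS expressible as a sum of two squares.
Step 3: Build a representation. Here n = 5 · 137 is a product of primes ≡ 1 (mod 4). Each prime p ≡ 1 (mod 4) is itself a sum of two squares; find a² by testing p − a² for a perfect square:
  5: 5 − 1² = 4 = 2² ⇒ 5 = 1² + 2².
  137: 137 − 1² = 136, 137 − 2² = 133, 137 − 3² = 128, 137 − 4² = 121 = 11² ⇒ 137 = 4² + 11².
  Combine using the Brahmagupta–Fibonacci identity (a² + b²)(c² + d²) = (ac − bd)² + (ad + bc)² = (ac + bd)² + (ad − bc)²:
  5 · 137 = 685: from (1² + 2²)(4² + 11²), take (1·4 − 2·11, 1·11 + 2·4) = (4 − 22, 11 + 8) = (-18, 19); dropping signs (only squares matter) gives (18, 19); check 18² + 19² = 324 + 361 = 685 ✓.
Step 4: Order so x ≤ y and verify: 18² + 19² = 324 + 361 = 685 = n. ✓

n = 685 = 18² + 19² (one valid representation with x ≤ y).


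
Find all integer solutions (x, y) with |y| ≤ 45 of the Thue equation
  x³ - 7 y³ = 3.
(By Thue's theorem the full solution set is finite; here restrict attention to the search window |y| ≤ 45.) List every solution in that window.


The equation is x³ - 7y³ = 3. For fixed y, x³ = 7·y³ + 3, so a solution requires the RHS to be a perfect cube.
Strategy: iterate y from -45 to 45, compute RHS = 7·y³ + 3, and check whether it is a (positive or negative) perfect cube.
Check small values of y:
  y = 0: RHS = 3 is not a perfect cube.
  y = 1: RHS = 10 is not a perfect cube.
  y = -1: RHS = -4 is not a perfect cube.
  y = 2: RHS = 59 is not a perfect cube.
  y = -2: RHS = -53 is not a perfect cube.
  y = 3: RHS = 192 is not a perfect cube.
  y = -3: RHS = -186 is not a perfect cube.
Continuing the search up to |y| = 45 finds no solutions either.
No (x, y) in the scanned range satisfies the equation.

No integer solutions with |y| ≤ 45.


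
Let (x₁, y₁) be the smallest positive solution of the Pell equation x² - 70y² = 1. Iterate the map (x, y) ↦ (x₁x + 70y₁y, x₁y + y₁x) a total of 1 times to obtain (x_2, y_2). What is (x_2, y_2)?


Step 1: Find the fundamental solution (x₁, y₁) of x² - 70y² = 1.
  Expand √70 as a continued fraction. a₀ = ⌊√70⌋ = 8; iterate m_{k+1} = d_k·a_k − m_k, d_{k+1} = (70 − m_{k+1}²)/d_k, a_{k+1} = ⌊(a₀ + m_{k+1})/d_{k+1}⌋ (starting m₀ = 0, d₀ = 1), with convergents p_k = a_k·p_{k-1} + p_{k-2}, q_k = a_k·q_{k-1} + q_{k-2} (p₋₁ = 1, q₋₁ = 0):
  k = 0: a₀ = 8; p₀/q₀ = 8/1; p₀² − 70·q₀² = 64 − 70 = -6.
  k = 1: m = 8, d = 6, a = ⌊(8 + 8)/6⌋ = 2; p/q = (2·8 + 1)/(2·1 + 0) = 17/2; p² − 70·q² = 289 − 280 = 9.
  k = 2: m = 4, d = 9, a = ⌊(8 + 4)/9⌋ = 1; p/q = (1·17 + 8)/(1·2 + 1) = 25/3; p² − 70·q² = 625 − 630 = -5.
  k = 3: m = 5, d = 5, a = ⌊(8 + 5)/5⌋ = 2; p/q = (2·25 + 17)/(2·3 + 2) = 67/8; p² − 70·q² = 4489 − 4480 = 9.
  k = 4: m = 5, d = 9, a = ⌊(8 + 5)/9⌋ = 1; p/q = (1·67 + 25)/(1·8 + 3) = 92/11; p² − 70·q² = 8464 − 8470 = -6.
  k = 5: m = 4, d = 6, a = ⌊(8 + 4)/6⌋ = 2; p/q = (2·92 + 67)/(2·11 + 8) = 251/30; p² − 70·q² = 63001 − 63000 = 1.
  The first convergent with p² − 70·q² = 1 gives the fundamental solution (x₁, y₁) = (251, 30).
Step 2: Apply the recurrence (x_{n+1}, y_{n+1}) = (x₁x_n + 70y₁y_n, x₁y_n + y₁x_n) repeatedly.
  From (x_1, y_1) = (251, 30): x_2 = 251·251 + 70·30·30 = 126001; y_2 = 251·30 + 30·251 = 15060.
Step 3: Verify x_2² - 70·y_2² = 15876252001 - 15876252000 = 1 (should be 1). ✓

(x_1, y_1) = (251, 30); (x_2, y_2) = (126001, 15060).


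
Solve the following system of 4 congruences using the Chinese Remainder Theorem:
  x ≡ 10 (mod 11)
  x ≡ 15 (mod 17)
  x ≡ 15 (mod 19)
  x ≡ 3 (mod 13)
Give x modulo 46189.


Product of moduli M = 11 · 17 · 19 · 13 = 46189.
Merge one congruence at a time:
  Start: x ≡ 10 (mod 11).
  Combine with x ≡ 15 (mod 17); new modulus lcm = 187.
    Write x = 10 + 11·t and substitute into x ≡ 15 (mod 17): 11·t ≡ 15 − 10 = 5 (mod 17).
    The inverse of 11 mod 17 is 14 (since 11·14 = 154 = 9·17 + 1), so t ≡ 14·5 = 70 ≡ 2 (mod 17).
    Then x = 10 + 11·2 = 32, valid modulo lcm(11, 17) = 187: x ≡ 32 (mod 187).
  Combine with x ≡ 15 (mod 19); new modulus lcm = 3553.
    Write x = 32 + 187·t and substitute into x ≡ 15 (mod 19): 187·t ≡ 15 − 32 = -17 (mod 19).
    Reduce coefficients mod 19: 16·t ≡ 2 (mod 19).
    The inverse of 16 mod 19 is 6 (since 16·6 = 96 = 5·19 + 1), so t ≡ 6·2 = 12 ≡ 12 (mod 19).
    Then x = 32 + 187·12 = 2276, valid modulo lcm(187, 19) = 3553: x ≡ 2276 (mod 3553).
  Combine with x ≡ 3 (mod 13); new modulus lcm = 46189.
    Write x = 2276 + 3553·t and substitute into x ≡ 3 (mod 13): 3553·t ≡ 3 − 2276 = -2273 (mod 13).
    Reduce coefficients mod 13: 4·t ≡ 2 (mod 13).
    The inverse of 4 mod 13 is 10 (since 4·10 = 40 = 3·13 + 1), so t ≡ 10·2 = 20 ≡ 7 (mod 13).
    Then x = 2276 + 3553·7 = 27147, valid modulo lcm(3553, 13) = 46189: x ≡ 27147 (mod 46189).
Verify against each original: 27147 mod 11 = 10, 27147 mod 17 = 15, 27147 mod 19 = 15, 27147 mod 13 = 3.

x ≡ 27147 (mod 46189).


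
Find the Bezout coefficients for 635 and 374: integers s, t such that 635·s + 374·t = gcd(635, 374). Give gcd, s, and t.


Euclidean algorithm on (635, 374) — divide until remainder is 0:
  635 = 1 · 374 + 261
  374 = 1 · 261 + 113
  261 = 2 · 113 + 35
  113 = 3 · 35 + 8
  35 = 4 · 8 + 3
  8 = 2 · 3 + 2
  3 = 1 · 2 + 1
  2 = 2 · 1 + 0
gcd(635, 374) = 1.
Track Bezout coefficients alongside the remainders: start with r₀ = 635 = a·1 + b·0 (s = 1, t = 0) and r₁ = 374 = a·0 + b·1 (s = 0, t = 1); each new remainder r_{k+1} = r_{k-1} − q_k·r_k inherits s_{k+1} = s_{k-1} − q_k·s_k, t_{k+1} = t_{k-1} − q_k·t_k, so r_k = a·s_k + b·t_k at every step:
  q = 1: r = 261, s = 1 − 1·0 = 1, t = 0 − 1·1 = -1  (check: 635·1 + 374·(-1) = 261)
  q = 1: r = 113, s = 0 − 1·1 = -1, t = 1 − 1·(-1) = 2  (check: 635·(-1) + 374·2 = 113)
  q = 2: r = 35, s = 1 − 2·(-1) = 3, t = -1 − 2·2 = -5  (check: 635·3 + 374·(-5) = 35)
  q = 3: r = 8, s = -1 − 3·3 = -10, t = 2 − 3·(-5) = 17  (check: 635·(-10) + 374·17 = 8)
  q = 4: r = 3, s = 3 − 4·(-10) = 43, t = -5 − 4·17 = -73  (check: 635·43 + 374·(-73) = 3)
  q = 2: r = 2, s = -10 − 2·43 = -96, t = 17 − 2·(-73) = 163  (check: 635·(-96) + 374·163 = 2)
  q = 1: r = 1, s = 43 − 1·(-96) = 139, t = -73 − 1·163 = -236  (check: 635·139 + 374·(-236) = 1)
The row with r = 1 (the gcd) gives the Bezout coefficients s = 139, t = -236.
Result: 635 · (139) + 374 · (-236) = 1.

gcd(635, 374) = 1; s = 139, t = -236 (check: 635·139 + 374·(-236) = 1).
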